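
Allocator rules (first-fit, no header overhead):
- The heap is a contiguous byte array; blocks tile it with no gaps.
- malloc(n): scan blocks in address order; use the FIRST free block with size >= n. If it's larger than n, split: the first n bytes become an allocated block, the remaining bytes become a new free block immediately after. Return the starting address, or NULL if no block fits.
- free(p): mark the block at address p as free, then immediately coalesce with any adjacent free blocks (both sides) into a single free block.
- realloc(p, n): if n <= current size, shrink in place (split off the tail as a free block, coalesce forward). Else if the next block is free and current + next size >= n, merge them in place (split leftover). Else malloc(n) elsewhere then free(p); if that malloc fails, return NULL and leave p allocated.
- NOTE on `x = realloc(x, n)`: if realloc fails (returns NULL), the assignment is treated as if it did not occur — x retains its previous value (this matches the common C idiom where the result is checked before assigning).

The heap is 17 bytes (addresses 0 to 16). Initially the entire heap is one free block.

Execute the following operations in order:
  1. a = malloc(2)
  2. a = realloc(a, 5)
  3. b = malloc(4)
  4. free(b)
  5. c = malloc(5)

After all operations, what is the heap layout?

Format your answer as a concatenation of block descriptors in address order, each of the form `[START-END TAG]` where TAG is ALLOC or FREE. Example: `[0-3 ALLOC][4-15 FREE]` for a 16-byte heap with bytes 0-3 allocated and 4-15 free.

Answer: [0-4 ALLOC][5-9 ALLOC][10-16 FREE]

Derivation:
Op 1: a = malloc(2) -> a = 0; heap: [0-1 ALLOC][2-16 FREE]
Op 2: a = realloc(a, 5) -> a = 0; heap: [0-4 ALLOC][5-16 FREE]
Op 3: b = malloc(4) -> b = 5; heap: [0-4 ALLOC][5-8 ALLOC][9-16 FREE]
Op 4: free(b) -> (freed b); heap: [0-4 ALLOC][5-16 FREE]
Op 5: c = malloc(5) -> c = 5; heap: [0-4 ALLOC][5-9 ALLOC][10-16 FREE]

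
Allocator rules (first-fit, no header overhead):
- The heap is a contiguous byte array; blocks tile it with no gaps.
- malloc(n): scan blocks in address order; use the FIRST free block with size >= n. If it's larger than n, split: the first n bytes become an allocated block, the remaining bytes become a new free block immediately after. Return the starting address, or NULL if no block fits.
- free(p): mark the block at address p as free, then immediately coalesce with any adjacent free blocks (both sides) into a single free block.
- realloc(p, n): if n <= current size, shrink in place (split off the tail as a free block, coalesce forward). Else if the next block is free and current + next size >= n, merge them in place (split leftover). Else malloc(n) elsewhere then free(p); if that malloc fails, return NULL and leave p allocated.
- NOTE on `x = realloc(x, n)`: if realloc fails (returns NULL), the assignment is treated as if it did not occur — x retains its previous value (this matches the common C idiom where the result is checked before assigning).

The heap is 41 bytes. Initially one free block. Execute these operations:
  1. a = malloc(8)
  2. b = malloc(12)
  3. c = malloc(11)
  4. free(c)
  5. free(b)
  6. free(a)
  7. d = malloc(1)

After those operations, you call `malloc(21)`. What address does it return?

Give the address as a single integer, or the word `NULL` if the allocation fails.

Op 1: a = malloc(8) -> a = 0; heap: [0-7 ALLOC][8-40 FREE]
Op 2: b = malloc(12) -> b = 8; heap: [0-7 ALLOC][8-19 ALLOC][20-40 FREE]
Op 3: c = malloc(11) -> c = 20; heap: [0-7 ALLOC][8-19 ALLOC][20-30 ALLOC][31-40 FREE]
Op 4: free(c) -> (freed c); heap: [0-7 ALLOC][8-19 ALLOC][20-40 FREE]
Op 5: free(b) -> (freed b); heap: [0-7 ALLOC][8-40 FREE]
Op 6: free(a) -> (freed a); heap: [0-40 FREE]
Op 7: d = malloc(1) -> d = 0; heap: [0-0 ALLOC][1-40 FREE]
malloc(21): first-fit scan over [0-0 ALLOC][1-40 FREE] -> 1

Answer: 1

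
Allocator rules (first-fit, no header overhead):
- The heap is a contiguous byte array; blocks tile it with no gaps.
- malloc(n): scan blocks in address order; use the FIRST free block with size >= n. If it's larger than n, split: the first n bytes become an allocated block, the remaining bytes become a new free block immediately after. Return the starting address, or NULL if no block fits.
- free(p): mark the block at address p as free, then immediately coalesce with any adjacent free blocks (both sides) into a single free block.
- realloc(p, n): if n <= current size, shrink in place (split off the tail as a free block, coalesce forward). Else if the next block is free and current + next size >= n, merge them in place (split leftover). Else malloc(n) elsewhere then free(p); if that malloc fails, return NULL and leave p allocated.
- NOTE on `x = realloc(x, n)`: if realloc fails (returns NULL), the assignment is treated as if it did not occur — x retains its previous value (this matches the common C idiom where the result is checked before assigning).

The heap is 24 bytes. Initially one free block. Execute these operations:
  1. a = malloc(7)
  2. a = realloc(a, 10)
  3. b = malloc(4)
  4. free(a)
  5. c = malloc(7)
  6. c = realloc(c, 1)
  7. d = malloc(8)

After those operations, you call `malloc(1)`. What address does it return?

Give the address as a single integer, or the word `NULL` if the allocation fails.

Op 1: a = malloc(7) -> a = 0; heap: [0-6 ALLOC][7-23 FREE]
Op 2: a = realloc(a, 10) -> a = 0; heap: [0-9 ALLOC][10-23 FREE]
Op 3: b = malloc(4) -> b = 10; heap: [0-9 ALLOC][10-13 ALLOC][14-23 FREE]
Op 4: free(a) -> (freed a); heap: [0-9 FREE][10-13 ALLOC][14-23 FREE]
Op 5: c = malloc(7) -> c = 0; heap: [0-6 ALLOC][7-9 FREE][10-13 ALLOC][14-23 FREE]
Op 6: c = realloc(c, 1) -> c = 0; heap: [0-0 ALLOC][1-9 FREE][10-13 ALLOC][14-23 FREE]
Op 7: d = malloc(8) -> d = 1; heap: [0-0 ALLOC][1-8 ALLOC][9-9 FREE][10-13 ALLOC][14-23 FREE]
malloc(1): first-fit scan over [0-0 ALLOC][1-8 ALLOC][9-9 FREE][10-13 ALLOC][14-23 FREE] -> 9

Answer: 9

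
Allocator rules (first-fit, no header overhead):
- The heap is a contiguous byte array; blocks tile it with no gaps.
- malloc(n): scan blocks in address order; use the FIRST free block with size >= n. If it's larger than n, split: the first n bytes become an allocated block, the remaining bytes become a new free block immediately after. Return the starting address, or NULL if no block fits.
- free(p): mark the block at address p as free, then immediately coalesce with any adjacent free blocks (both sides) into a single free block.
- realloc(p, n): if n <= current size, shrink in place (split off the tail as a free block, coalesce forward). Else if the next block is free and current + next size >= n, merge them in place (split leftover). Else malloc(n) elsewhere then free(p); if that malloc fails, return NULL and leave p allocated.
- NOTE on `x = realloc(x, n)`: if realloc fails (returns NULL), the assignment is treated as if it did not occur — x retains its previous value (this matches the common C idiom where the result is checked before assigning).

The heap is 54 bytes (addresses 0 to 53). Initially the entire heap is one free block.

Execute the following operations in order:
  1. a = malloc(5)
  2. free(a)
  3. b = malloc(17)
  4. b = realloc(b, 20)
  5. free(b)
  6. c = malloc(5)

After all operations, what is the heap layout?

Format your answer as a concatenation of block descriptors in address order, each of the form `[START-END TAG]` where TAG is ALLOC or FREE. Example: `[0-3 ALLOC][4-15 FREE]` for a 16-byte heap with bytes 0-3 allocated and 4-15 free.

Op 1: a = malloc(5) -> a = 0; heap: [0-4 ALLOC][5-53 FREE]
Op 2: free(a) -> (freed a); heap: [0-53 FREE]
Op 3: b = malloc(17) -> b = 0; heap: [0-16 ALLOC][17-53 FREE]
Op 4: b = realloc(b, 20) -> b = 0; heap: [0-19 ALLOC][20-53 FREE]
Op 5: free(b) -> (freed b); heap: [0-53 FREE]
Op 6: c = malloc(5) -> c = 0; heap: [0-4 ALLOC][5-53 FREE]

Answer: [0-4 ALLOC][5-53 FREE]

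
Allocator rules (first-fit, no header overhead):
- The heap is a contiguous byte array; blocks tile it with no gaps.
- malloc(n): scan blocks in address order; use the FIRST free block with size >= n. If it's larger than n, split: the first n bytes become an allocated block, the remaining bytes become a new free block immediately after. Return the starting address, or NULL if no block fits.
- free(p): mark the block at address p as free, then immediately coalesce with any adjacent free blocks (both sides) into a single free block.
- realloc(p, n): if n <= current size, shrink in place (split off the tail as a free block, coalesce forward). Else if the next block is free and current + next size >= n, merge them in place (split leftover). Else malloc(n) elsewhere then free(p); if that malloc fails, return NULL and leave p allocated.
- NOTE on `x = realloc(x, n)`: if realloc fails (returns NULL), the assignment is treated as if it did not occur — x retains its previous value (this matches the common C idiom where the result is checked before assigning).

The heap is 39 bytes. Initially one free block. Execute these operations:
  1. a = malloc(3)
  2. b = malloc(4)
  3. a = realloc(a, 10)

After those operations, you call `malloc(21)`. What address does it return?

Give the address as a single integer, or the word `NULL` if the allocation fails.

Op 1: a = malloc(3) -> a = 0; heap: [0-2 ALLOC][3-38 FREE]
Op 2: b = malloc(4) -> b = 3; heap: [0-2 ALLOC][3-6 ALLOC][7-38 FREE]
Op 3: a = realloc(a, 10) -> a = 7; heap: [0-2 FREE][3-6 ALLOC][7-16 ALLOC][17-38 FREE]
malloc(21): first-fit scan over [0-2 FREE][3-6 ALLOC][7-16 ALLOC][17-38 FREE] -> 17

Answer: 17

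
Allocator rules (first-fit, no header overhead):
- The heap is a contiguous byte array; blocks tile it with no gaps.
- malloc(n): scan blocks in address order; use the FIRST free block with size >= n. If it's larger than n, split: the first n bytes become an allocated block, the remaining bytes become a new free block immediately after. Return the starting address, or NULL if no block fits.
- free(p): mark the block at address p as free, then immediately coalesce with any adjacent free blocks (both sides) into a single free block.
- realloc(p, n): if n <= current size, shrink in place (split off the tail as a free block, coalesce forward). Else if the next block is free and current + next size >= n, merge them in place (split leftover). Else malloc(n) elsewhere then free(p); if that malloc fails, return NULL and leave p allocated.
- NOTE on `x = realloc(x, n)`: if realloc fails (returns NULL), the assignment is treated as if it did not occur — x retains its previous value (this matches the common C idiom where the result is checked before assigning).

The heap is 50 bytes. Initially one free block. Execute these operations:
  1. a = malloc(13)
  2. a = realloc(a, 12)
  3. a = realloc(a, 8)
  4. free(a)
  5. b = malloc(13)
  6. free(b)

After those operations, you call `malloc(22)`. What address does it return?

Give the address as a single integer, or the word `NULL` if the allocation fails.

Answer: 0

Derivation:
Op 1: a = malloc(13) -> a = 0; heap: [0-12 ALLOC][13-49 FREE]
Op 2: a = realloc(a, 12) -> a = 0; heap: [0-11 ALLOC][12-49 FREE]
Op 3: a = realloc(a, 8) -> a = 0; heap: [0-7 ALLOC][8-49 FREE]
Op 4: free(a) -> (freed a); heap: [0-49 FREE]
Op 5: b = malloc(13) -> b = 0; heap: [0-12 ALLOC][13-49 FREE]
Op 6: free(b) -> (freed b); heap: [0-49 FREE]
malloc(22): first-fit scan over [0-49 FREE] -> 0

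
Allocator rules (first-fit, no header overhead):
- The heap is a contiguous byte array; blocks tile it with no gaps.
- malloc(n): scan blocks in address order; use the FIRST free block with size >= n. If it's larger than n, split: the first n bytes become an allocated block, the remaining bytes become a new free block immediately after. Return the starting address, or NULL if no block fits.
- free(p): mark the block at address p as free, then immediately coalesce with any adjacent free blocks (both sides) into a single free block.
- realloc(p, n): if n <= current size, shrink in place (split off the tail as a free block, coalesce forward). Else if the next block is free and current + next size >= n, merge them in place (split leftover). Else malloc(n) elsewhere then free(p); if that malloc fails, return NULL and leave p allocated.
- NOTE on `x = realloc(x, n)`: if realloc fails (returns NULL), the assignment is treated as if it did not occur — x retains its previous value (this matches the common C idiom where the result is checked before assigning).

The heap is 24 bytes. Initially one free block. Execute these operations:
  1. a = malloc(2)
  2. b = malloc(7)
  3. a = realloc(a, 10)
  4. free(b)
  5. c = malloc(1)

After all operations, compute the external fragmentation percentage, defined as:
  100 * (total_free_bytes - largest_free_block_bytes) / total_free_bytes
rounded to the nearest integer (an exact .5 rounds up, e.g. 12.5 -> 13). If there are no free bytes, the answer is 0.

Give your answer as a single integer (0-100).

Op 1: a = malloc(2) -> a = 0; heap: [0-1 ALLOC][2-23 FREE]
Op 2: b = malloc(7) -> b = 2; heap: [0-1 ALLOC][2-8 ALLOC][9-23 FREE]
Op 3: a = realloc(a, 10) -> a = 9; heap: [0-1 FREE][2-8 ALLOC][9-18 ALLOC][19-23 FREE]
Op 4: free(b) -> (freed b); heap: [0-8 FREE][9-18 ALLOC][19-23 FREE]
Op 5: c = malloc(1) -> c = 0; heap: [0-0 ALLOC][1-8 FREE][9-18 ALLOC][19-23 FREE]
Free blocks: [8 5] total_free=13 largest=8 -> 100*(13-8)/13 = 500/13 ≈ 38.462 -> rounds to 38

Answer: 38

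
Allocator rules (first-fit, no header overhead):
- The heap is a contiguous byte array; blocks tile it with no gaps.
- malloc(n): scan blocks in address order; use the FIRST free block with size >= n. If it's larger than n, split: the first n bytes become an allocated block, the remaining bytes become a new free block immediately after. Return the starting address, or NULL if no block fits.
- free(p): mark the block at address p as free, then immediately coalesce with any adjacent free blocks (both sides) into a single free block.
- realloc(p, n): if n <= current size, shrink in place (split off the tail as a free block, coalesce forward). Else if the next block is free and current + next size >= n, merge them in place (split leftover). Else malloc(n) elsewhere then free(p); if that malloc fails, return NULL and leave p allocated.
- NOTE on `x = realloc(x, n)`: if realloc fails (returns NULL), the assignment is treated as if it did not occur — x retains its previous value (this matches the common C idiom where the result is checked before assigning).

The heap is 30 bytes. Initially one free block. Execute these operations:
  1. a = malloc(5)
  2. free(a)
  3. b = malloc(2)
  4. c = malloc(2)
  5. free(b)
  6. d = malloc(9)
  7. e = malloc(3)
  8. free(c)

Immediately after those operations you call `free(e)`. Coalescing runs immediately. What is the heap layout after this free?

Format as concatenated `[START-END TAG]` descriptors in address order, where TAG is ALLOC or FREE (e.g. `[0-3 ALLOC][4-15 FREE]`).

Answer: [0-3 FREE][4-12 ALLOC][13-29 FREE]

Derivation:
Op 1: a = malloc(5) -> a = 0; heap: [0-4 ALLOC][5-29 FREE]
Op 2: free(a) -> (freed a); heap: [0-29 FREE]
Op 3: b = malloc(2) -> b = 0; heap: [0-1 ALLOC][2-29 FREE]
Op 4: c = malloc(2) -> c = 2; heap: [0-1 ALLOC][2-3 ALLOC][4-29 FREE]
Op 5: free(b) -> (freed b); heap: [0-1 FREE][2-3 ALLOC][4-29 FREE]
Op 6: d = malloc(9) -> d = 4; heap: [0-1 FREE][2-3 ALLOC][4-12 ALLOC][13-29 FREE]
Op 7: e = malloc(3) -> e = 13; heap: [0-1 FREE][2-3 ALLOC][4-12 ALLOC][13-15 ALLOC][16-29 FREE]
Op 8: free(c) -> (freed c); heap: [0-3 FREE][4-12 ALLOC][13-15 ALLOC][16-29 FREE]
free(e): e = 13 -> block [13-15 ALLOC]; mark free, coalesce with adjacent free neighbors -> [0-3 FREE][4-12 ALLOC][13-29 FREE]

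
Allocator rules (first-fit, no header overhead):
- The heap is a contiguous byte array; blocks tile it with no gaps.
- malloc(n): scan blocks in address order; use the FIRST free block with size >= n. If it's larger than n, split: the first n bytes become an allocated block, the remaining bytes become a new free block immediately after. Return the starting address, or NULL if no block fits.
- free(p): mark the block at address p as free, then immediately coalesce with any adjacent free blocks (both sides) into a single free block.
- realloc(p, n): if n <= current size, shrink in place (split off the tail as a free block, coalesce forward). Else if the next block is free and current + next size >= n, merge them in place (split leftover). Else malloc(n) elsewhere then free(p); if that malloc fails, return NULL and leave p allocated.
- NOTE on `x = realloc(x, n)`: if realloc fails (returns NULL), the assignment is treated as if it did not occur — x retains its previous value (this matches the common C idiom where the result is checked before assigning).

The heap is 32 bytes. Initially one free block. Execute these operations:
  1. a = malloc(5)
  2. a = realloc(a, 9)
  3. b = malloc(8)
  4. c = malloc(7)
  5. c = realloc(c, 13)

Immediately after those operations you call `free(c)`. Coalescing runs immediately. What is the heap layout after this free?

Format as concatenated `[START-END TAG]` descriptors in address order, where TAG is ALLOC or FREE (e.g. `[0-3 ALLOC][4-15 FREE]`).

Op 1: a = malloc(5) -> a = 0; heap: [0-4 ALLOC][5-31 FREE]
Op 2: a = realloc(a, 9) -> a = 0; heap: [0-8 ALLOC][9-31 FREE]
Op 3: b = malloc(8) -> b = 9; heap: [0-8 ALLOC][9-16 ALLOC][17-31 FREE]
Op 4: c = malloc(7) -> c = 17; heap: [0-8 ALLOC][9-16 ALLOC][17-23 ALLOC][24-31 FREE]
Op 5: c = realloc(c, 13) -> c = 17; heap: [0-8 ALLOC][9-16 ALLOC][17-29 ALLOC][30-31 FREE]
free(c): c = 17 -> block [17-29 ALLOC]; mark free, coalesce with adjacent free neighbors -> [0-8 ALLOC][9-16 ALLOC][17-31 FREE]

Answer: [0-8 ALLOC][9-16 ALLOC][17-31 FREE]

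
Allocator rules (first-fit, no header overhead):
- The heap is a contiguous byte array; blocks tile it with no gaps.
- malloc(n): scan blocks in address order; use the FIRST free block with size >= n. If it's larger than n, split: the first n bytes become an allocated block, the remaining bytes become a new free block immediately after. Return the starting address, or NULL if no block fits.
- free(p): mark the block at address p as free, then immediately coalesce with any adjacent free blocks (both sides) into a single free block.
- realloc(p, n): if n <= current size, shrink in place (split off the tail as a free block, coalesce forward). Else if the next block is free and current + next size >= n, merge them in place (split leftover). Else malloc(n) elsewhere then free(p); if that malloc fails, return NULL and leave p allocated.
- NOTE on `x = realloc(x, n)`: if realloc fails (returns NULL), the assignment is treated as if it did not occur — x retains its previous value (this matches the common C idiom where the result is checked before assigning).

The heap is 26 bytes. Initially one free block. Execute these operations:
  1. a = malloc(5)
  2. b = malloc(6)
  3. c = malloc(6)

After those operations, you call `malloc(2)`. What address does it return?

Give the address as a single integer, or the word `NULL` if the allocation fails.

Op 1: a = malloc(5) -> a = 0; heap: [0-4 ALLOC][5-25 FREE]
Op 2: b = malloc(6) -> b = 5; heap: [0-4 ALLOC][5-10 ALLOC][11-25 FREE]
Op 3: c = malloc(6) -> c = 11; heap: [0-4 ALLOC][5-10 ALLOC][11-16 ALLOC][17-25 FREE]
malloc(2): first-fit scan over [0-4 ALLOC][5-10 ALLOC][11-16 ALLOC][17-25 FREE] -> 17

Answer: 17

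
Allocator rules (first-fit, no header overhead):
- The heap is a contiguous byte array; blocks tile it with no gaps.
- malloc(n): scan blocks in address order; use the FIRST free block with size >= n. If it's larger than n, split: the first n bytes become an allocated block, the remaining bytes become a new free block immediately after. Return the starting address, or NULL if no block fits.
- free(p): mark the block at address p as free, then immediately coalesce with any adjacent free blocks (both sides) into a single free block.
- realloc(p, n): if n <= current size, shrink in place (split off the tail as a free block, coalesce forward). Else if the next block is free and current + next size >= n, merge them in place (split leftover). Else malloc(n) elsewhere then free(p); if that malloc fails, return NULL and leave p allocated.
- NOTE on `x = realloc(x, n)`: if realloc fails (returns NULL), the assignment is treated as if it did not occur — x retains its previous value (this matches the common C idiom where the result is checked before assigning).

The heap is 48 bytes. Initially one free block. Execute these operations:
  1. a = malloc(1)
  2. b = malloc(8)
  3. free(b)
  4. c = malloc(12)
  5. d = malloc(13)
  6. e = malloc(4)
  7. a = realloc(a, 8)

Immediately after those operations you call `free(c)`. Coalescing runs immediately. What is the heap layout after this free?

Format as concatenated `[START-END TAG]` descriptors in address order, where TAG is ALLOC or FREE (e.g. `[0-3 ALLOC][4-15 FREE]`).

Answer: [0-12 FREE][13-25 ALLOC][26-29 ALLOC][30-37 ALLOC][38-47 FREE]

Derivation:
Op 1: a = malloc(1) -> a = 0; heap: [0-0 ALLOC][1-47 FREE]
Op 2: b = malloc(8) -> b = 1; heap: [0-0 ALLOC][1-8 ALLOC][9-47 FREE]
Op 3: free(b) -> (freed b); heap: [0-0 ALLOC][1-47 FREE]
Op 4: c = malloc(12) -> c = 1; heap: [0-0 ALLOC][1-12 ALLOC][13-47 FREE]
Op 5: d = malloc(13) -> d = 13; heap: [0-0 ALLOC][1-12 ALLOC][13-25 ALLOC][26-47 FREE]
Op 6: e = malloc(4) -> e = 26; heap: [0-0 ALLOC][1-12 ALLOC][13-25 ALLOC][26-29 ALLOC][30-47 FREE]
Op 7: a = realloc(a, 8) -> a = 30; heap: [0-0 FREE][1-12 ALLOC][13-25 ALLOC][26-29 ALLOC][30-37 ALLOC][38-47 FREE]
free(c): c = 1 -> block [1-12 ALLOC]; mark free, coalesce with adjacent free neighbors -> [0-12 FREE][13-25 ALLOC][26-29 ALLOC][30-37 ALLOC][38-47 FREE]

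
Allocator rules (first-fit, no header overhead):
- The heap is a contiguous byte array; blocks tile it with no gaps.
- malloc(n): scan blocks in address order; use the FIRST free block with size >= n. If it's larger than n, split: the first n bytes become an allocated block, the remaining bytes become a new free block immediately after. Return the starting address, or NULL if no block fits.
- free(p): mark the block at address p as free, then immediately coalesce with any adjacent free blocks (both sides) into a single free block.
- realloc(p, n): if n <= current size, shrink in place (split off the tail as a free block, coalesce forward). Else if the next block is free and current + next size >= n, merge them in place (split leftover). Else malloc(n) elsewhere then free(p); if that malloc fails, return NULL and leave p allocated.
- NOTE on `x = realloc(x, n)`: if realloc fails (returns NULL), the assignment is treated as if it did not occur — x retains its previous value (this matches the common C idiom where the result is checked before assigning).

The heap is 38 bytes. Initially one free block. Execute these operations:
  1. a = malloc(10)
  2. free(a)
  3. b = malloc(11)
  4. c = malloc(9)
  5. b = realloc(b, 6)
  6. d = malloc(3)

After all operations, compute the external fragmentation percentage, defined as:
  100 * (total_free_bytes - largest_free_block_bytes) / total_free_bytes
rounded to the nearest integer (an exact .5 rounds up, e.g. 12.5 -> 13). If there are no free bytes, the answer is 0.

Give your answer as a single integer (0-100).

Answer: 10

Derivation:
Op 1: a = malloc(10) -> a = 0; heap: [0-9 ALLOC][10-37 FREE]
Op 2: free(a) -> (freed a); heap: [0-37 FREE]
Op 3: b = malloc(11) -> b = 0; heap: [0-10 ALLOC][11-37 FREE]
Op 4: c = malloc(9) -> c = 11; heap: [0-10 ALLOC][11-19 ALLOC][20-37 FREE]
Op 5: b = realloc(b, 6) -> b = 0; heap: [0-5 ALLOC][6-10 FREE][11-19 ALLOC][20-37 FREE]
Op 6: d = malloc(3) -> d = 6; heap: [0-5 ALLOC][6-8 ALLOC][9-10 FREE][11-19 ALLOC][20-37 FREE]
Free blocks: [2 18] total_free=20 largest=18 -> 100*(20-18)/20 = 200/20 = 10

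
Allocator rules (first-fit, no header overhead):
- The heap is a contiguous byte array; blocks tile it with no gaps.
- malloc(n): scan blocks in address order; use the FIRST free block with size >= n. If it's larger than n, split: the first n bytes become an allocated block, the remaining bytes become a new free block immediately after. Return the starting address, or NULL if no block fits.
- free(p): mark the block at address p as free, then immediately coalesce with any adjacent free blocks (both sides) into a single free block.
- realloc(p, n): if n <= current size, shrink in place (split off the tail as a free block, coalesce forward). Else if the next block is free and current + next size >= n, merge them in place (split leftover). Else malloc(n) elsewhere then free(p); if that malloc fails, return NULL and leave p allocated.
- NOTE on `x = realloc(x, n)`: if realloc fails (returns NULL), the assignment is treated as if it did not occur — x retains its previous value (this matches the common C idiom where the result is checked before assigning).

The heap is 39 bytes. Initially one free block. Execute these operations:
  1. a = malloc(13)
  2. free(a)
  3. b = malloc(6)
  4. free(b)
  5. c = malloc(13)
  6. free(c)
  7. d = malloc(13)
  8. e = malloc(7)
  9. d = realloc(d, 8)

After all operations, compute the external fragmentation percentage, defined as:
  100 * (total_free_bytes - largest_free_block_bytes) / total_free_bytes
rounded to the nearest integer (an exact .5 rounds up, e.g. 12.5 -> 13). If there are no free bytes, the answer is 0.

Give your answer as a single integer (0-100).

Answer: 21

Derivation:
Op 1: a = malloc(13) -> a = 0; heap: [0-12 ALLOC][13-38 FREE]
Op 2: free(a) -> (freed a); heap: [0-38 FREE]
Op 3: b = malloc(6) -> b = 0; heap: [0-5 ALLOC][6-38 FREE]
Op 4: free(b) -> (freed b); heap: [0-38 FREE]
Op 5: c = malloc(13) -> c = 0; heap: [0-12 ALLOC][13-38 FREE]
Op 6: free(c) -> (freed c); heap: [0-38 FREE]
Op 7: d = malloc(13) -> d = 0; heap: [0-12 ALLOC][13-38 FREE]
Op 8: e = malloc(7) -> e = 13; heap: [0-12 ALLOC][13-19 ALLOC][20-38 FREE]
Op 9: d = realloc(d, 8) -> d = 0; heap: [0-7 ALLOC][8-12 FREE][13-19 ALLOC][20-38 FREE]
Free blocks: [5 19] total_free=24 largest=19 -> 100*(24-19)/24 = 500/24 ≈ 20.833 -> rounds to 21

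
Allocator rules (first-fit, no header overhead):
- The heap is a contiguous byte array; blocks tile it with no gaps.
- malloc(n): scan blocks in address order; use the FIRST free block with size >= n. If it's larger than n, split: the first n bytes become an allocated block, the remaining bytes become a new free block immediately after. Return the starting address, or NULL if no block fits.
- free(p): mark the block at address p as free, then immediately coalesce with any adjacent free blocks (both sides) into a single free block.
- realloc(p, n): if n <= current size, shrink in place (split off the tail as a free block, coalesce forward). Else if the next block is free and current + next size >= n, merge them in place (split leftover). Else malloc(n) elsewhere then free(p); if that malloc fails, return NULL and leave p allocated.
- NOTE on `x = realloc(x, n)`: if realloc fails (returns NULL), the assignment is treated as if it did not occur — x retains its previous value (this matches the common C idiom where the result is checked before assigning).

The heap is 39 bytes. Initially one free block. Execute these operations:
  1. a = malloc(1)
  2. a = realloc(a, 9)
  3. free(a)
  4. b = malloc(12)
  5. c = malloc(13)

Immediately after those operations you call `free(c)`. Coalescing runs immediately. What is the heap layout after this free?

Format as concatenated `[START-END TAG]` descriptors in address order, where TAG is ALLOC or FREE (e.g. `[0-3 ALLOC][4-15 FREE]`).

Op 1: a = malloc(1) -> a = 0; heap: [0-0 ALLOC][1-38 FREE]
Op 2: a = realloc(a, 9) -> a = 0; heap: [0-8 ALLOC][9-38 FREE]
Op 3: free(a) -> (freed a); heap: [0-38 FREE]
Op 4: b = malloc(12) -> b = 0; heap: [0-11 ALLOC][12-38 FREE]
Op 5: c = malloc(13) -> c = 12; heap: [0-11 ALLOC][12-24 ALLOC][25-38 FREE]
free(c): c = 12 -> block [12-24 ALLOC]; mark free, coalesce with adjacent free neighbors -> [0-11 ALLOC][12-38 FREE]

Answer: [0-11 ALLOC][12-38 FREE]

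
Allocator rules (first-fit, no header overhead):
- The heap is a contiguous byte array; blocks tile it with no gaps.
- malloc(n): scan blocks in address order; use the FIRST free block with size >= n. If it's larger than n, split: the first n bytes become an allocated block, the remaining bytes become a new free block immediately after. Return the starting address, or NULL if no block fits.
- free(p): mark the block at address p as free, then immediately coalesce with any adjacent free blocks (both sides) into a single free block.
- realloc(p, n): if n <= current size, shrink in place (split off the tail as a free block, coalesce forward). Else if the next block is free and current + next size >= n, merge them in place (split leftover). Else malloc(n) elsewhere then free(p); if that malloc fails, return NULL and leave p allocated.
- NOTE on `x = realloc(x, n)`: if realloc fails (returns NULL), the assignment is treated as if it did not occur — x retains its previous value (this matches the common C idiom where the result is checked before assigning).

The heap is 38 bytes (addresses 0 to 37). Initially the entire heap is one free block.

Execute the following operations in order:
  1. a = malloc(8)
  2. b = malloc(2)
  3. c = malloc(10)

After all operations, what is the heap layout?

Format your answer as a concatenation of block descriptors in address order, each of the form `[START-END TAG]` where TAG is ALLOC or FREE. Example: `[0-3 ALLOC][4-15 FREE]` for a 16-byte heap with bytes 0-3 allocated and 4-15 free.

Op 1: a = malloc(8) -> a = 0; heap: [0-7 ALLOC][8-37 FREE]
Op 2: b = malloc(2) -> b = 8; heap: [0-7 ALLOC][8-9 ALLOC][10-37 FREE]
Op 3: c = malloc(10) -> c = 10; heap: [0-7 ALLOC][8-9 ALLOC][10-19 ALLOC][20-37 FREE]

Answer: [0-7 ALLOC][8-9 ALLOC][10-19 ALLOC][20-37 FREE]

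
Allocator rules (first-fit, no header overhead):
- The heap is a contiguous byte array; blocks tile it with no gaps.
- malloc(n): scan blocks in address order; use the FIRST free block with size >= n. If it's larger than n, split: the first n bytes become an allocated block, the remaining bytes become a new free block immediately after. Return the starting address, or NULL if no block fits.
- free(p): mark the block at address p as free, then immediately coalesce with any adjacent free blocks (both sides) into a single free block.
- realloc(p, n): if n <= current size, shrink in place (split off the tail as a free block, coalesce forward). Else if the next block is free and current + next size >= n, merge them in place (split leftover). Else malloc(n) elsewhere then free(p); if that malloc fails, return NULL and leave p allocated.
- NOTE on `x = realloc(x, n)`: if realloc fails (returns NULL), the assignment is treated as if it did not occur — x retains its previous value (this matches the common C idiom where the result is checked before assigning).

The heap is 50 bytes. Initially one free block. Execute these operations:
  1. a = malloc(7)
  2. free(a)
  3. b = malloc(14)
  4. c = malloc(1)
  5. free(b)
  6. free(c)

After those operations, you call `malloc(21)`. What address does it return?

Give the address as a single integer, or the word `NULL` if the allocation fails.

Op 1: a = malloc(7) -> a = 0; heap: [0-6 ALLOC][7-49 FREE]
Op 2: free(a) -> (freed a); heap: [0-49 FREE]
Op 3: b = malloc(14) -> b = 0; heap: [0-13 ALLOC][14-49 FREE]
Op 4: c = malloc(1) -> c = 14; heap: [0-13 ALLOC][14-14 ALLOC][15-49 FREE]
Op 5: free(b) -> (freed b); heap: [0-13 FREE][14-14 ALLOC][15-49 FREE]
Op 6: free(c) -> (freed c); heap: [0-49 FREE]
malloc(21): first-fit scan over [0-49 FREE] -> 0

Answer: 0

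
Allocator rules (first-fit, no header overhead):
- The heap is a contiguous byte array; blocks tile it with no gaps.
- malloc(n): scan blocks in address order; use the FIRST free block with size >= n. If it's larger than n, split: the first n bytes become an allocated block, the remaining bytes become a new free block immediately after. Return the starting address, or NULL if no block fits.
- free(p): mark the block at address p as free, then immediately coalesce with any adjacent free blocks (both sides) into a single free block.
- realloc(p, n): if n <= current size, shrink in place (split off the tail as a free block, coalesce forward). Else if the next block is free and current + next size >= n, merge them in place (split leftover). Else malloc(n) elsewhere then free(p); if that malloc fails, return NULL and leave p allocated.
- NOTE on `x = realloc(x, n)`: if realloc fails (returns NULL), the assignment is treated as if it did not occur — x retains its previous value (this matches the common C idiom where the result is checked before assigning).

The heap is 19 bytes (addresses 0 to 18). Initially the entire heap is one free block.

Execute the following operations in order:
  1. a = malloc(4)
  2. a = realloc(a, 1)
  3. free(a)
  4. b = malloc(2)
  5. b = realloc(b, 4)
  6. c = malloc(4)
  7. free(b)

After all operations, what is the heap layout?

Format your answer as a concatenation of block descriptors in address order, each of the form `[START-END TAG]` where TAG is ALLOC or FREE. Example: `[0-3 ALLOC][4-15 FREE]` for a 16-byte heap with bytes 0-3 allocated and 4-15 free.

Op 1: a = malloc(4) -> a = 0; heap: [0-3 ALLOC][4-18 FREE]
Op 2: a = realloc(a, 1) -> a = 0; heap: [0-0 ALLOC][1-18 FREE]
Op 3: free(a) -> (freed a); heap: [0-18 FREE]
Op 4: b = malloc(2) -> b = 0; heap: [0-1 ALLOC][2-18 FREE]
Op 5: b = realloc(b, 4) -> b = 0; heap: [0-3 ALLOC][4-18 FREE]
Op 6: c = malloc(4) -> c = 4; heap: [0-3 ALLOC][4-7 ALLOC][8-18 FREE]
Op 7: free(b) -> (freed b); heap: [0-3 FREE][4-7 ALLOC][8-18 FREE]

Answer: [0-3 FREE][4-7 ALLOC][8-18 FREE]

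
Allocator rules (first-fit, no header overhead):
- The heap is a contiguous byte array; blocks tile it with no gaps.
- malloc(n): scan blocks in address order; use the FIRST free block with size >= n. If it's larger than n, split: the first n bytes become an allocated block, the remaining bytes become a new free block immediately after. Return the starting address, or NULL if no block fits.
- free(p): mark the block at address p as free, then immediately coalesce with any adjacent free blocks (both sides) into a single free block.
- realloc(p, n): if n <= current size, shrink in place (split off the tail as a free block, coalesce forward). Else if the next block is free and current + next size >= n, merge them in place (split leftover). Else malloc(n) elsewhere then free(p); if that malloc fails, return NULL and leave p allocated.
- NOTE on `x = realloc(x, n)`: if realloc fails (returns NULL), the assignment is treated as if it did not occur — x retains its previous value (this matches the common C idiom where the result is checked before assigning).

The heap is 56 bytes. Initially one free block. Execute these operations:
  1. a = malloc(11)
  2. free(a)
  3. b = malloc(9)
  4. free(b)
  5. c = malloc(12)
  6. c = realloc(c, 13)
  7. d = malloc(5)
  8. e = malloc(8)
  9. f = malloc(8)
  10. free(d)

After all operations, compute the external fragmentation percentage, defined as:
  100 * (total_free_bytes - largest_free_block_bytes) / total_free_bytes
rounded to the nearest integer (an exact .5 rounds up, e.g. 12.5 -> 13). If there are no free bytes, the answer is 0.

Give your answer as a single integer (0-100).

Op 1: a = malloc(11) -> a = 0; heap: [0-10 ALLOC][11-55 FREE]
Op 2: free(a) -> (freed a); heap: [0-55 FREE]
Op 3: b = malloc(9) -> b = 0; heap: [0-8 ALLOC][9-55 FREE]
Op 4: free(b) -> (freed b); heap: [0-55 FREE]
Op 5: c = malloc(12) -> c = 0; heap: [0-11 ALLOC][12-55 FREE]
Op 6: c = realloc(c, 13) -> c = 0; heap: [0-12 ALLOC][13-55 FREE]
Op 7: d = malloc(5) -> d = 13; heap: [0-12 ALLOC][13-17 ALLOC][18-55 FREE]
Op 8: e = malloc(8) -> e = 18; heap: [0-12 ALLOC][13-17 ALLOC][18-25 ALLOC][26-55 FREE]
Op 9: f = malloc(8) -> f = 26; heap: [0-12 ALLOC][13-17 ALLOC][18-25 ALLOC][26-33 ALLOC][34-55 FREE]
Op 10: free(d) -> (freed d); heap: [0-12 ALLOC][13-17 FREE][18-25 ALLOC][26-33 ALLOC][34-55 FREE]
Free blocks: [5 22] total_free=27 largest=22 -> 100*(27-22)/27 = 500/27 ≈ 18.519 -> rounds to 19

Answer: 19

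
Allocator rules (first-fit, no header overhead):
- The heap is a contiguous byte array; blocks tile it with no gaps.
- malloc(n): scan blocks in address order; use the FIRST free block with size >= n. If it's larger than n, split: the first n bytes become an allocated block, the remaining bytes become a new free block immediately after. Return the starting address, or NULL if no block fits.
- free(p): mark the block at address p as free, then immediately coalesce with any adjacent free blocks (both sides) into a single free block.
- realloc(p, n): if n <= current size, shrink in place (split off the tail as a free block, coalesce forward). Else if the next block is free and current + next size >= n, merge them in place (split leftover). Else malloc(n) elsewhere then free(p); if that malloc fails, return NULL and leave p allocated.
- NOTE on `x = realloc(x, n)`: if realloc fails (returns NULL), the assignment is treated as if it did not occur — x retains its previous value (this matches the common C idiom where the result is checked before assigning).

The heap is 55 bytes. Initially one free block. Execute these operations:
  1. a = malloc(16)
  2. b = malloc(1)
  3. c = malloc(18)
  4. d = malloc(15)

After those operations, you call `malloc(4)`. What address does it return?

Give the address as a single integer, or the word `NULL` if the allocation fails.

Answer: 50

Derivation:
Op 1: a = malloc(16) -> a = 0; heap: [0-15 ALLOC][16-54 FREE]
Op 2: b = malloc(1) -> b = 16; heap: [0-15 ALLOC][16-16 ALLOC][17-54 FREE]
Op 3: c = malloc(18) -> c = 17; heap: [0-15 ALLOC][16-16 ALLOC][17-34 ALLOC][35-54 FREE]
Op 4: d = malloc(15) -> d = 35; heap: [0-15 ALLOC][16-16 ALLOC][17-34 ALLOC][35-49 ALLOC][50-54 FREE]
malloc(4): first-fit scan over [0-15 ALLOC][16-16 ALLOC][17-34 ALLOC][35-49 ALLOC][50-54 FREE] -> 50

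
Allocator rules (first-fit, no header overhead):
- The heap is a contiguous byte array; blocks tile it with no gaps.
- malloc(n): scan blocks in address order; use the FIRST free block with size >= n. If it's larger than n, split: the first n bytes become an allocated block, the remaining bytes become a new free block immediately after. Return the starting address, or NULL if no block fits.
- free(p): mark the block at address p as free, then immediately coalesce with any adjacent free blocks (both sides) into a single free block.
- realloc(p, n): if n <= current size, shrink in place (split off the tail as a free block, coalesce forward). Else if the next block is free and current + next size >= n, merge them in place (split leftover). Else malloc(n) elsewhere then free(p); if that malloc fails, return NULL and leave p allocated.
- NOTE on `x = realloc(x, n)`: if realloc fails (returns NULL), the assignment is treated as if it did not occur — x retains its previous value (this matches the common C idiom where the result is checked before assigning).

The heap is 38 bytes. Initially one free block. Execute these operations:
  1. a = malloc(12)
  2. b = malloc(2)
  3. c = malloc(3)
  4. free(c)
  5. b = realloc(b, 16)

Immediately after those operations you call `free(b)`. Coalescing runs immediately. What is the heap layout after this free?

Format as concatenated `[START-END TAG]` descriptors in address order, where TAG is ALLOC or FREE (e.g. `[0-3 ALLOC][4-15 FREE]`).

Answer: [0-11 ALLOC][12-37 FREE]

Derivation:
Op 1: a = malloc(12) -> a = 0; heap: [0-11 ALLOC][12-37 FREE]
Op 2: b = malloc(2) -> b = 12; heap: [0-11 ALLOC][12-13 ALLOC][14-37 FREE]
Op 3: c = malloc(3) -> c = 14; heap: [0-11 ALLOC][12-13 ALLOC][14-16 ALLOC][17-37 FREE]
Op 4: free(c) -> (freed c); heap: [0-11 ALLOC][12-13 ALLOC][14-37 FREE]
Op 5: b = realloc(b, 16) -> b = 12; heap: [0-11 ALLOC][12-27 ALLOC][28-37 FREE]
free(b): b = 12 -> block [12-27 ALLOC]; mark free, coalesce with adjacent free neighbors -> [0-11 ALLOC][12-37 FREE]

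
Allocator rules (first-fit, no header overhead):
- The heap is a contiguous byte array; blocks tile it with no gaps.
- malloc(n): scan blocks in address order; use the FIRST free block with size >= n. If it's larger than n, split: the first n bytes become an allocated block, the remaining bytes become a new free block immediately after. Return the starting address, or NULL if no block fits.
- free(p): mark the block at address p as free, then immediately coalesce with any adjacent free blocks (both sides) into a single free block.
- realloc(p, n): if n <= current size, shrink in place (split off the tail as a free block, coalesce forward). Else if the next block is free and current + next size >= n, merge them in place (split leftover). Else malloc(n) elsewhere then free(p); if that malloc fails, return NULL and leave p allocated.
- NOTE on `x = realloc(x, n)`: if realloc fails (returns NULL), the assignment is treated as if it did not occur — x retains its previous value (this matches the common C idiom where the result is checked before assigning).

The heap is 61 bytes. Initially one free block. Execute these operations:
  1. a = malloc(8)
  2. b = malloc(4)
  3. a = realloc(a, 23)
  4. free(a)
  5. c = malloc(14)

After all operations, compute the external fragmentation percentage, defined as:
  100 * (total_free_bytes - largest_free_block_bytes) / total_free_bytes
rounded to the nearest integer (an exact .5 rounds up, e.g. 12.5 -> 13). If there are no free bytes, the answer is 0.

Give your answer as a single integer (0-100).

Answer: 19

Derivation:
Op 1: a = malloc(8) -> a = 0; heap: [0-7 ALLOC][8-60 FREE]
Op 2: b = malloc(4) -> b = 8; heap: [0-7 ALLOC][8-11 ALLOC][12-60 FREE]
Op 3: a = realloc(a, 23) -> a = 12; heap: [0-7 FREE][8-11 ALLOC][12-34 ALLOC][35-60 FREE]
Op 4: free(a) -> (freed a); heap: [0-7 FREE][8-11 ALLOC][12-60 FREE]
Op 5: c = malloc(14) -> c = 12; heap: [0-7 FREE][8-11 ALLOC][12-25 ALLOC][26-60 FREE]
Free blocks: [8 35] total_free=43 largest=35 -> 100*(43-35)/43 = 800/43 ≈ 18.605 -> rounds to 19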